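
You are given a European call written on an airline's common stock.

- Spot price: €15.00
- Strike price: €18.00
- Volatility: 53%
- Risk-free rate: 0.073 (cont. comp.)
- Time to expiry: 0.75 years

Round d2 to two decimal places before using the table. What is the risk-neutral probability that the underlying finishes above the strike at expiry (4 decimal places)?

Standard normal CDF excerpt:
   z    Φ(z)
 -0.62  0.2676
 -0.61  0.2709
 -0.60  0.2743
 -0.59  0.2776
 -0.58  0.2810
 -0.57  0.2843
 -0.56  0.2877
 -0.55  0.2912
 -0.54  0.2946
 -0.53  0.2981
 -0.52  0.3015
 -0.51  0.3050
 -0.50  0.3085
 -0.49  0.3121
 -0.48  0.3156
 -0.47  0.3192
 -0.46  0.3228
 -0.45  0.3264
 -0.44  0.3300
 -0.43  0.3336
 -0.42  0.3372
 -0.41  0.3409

σ√T = 0.53·√0.75 = 0.4590
d₁ = [ln(15/18) + (0.073 + ½·0.53²)·0.75] / (σ√T) = (-0.1823 + 0.1601) / 0.4590 = -0.0484 → -0.05
d₂ = -0.0484 − 0.4590 = -0.5074 → -0.51
Risk-neutral Pr[S_T > K] = N(d₂) = N(-0.51) = 0.3050

0.3050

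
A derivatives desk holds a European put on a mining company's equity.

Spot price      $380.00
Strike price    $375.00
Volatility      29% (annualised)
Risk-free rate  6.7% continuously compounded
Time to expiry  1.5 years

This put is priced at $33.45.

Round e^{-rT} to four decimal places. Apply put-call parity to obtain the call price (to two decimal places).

$74.30

exp(−rT) = exp(−0.067·1.5) = 0.9044
Put-call parity: C − P = S − K·e^(−rT) = 380 − 375·0.9044 = 380 − 339.1500 = 40.8500
C = P + (C − P) = 33.45 + (40.8500) = 74.3000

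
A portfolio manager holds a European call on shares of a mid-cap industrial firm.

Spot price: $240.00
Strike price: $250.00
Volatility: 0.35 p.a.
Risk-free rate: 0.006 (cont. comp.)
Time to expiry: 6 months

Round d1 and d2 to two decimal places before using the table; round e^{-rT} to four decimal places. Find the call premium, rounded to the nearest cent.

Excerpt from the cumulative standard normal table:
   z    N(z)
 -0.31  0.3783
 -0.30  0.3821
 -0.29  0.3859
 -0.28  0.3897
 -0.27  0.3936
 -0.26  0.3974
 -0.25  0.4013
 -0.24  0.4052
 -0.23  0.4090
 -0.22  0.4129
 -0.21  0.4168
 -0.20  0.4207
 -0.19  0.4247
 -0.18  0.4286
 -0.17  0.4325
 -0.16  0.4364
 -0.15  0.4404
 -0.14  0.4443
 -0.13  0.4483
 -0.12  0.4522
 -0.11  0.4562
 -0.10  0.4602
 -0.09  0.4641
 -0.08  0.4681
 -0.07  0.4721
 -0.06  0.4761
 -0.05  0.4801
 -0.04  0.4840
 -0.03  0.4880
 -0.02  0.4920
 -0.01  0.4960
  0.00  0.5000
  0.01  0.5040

$19.99

σ√T = 0.35 × 0.7071 = 0.2475
d₁ = [ln(240/250) + (0.006 + 0.35²/2)·0.5] / 0.2475 = [-0.0408 + 0.0336] / 0.2475 = -0.0291 which rounds to -0.03
d₂ = d₁ − σ√T = -0.0291 − 0.2475 = -0.2766 which rounds to -0.28
e^(−rT) = e^(−0.006·0.5) = 0.9970
N(d₁) = N(-0.03) = 0.4880;  N(d₂) = N(-0.28) = 0.3897
C = 240·0.4880 − 250·0.9970·0.3897 = 117.1200 − 97.1327 = 19.9873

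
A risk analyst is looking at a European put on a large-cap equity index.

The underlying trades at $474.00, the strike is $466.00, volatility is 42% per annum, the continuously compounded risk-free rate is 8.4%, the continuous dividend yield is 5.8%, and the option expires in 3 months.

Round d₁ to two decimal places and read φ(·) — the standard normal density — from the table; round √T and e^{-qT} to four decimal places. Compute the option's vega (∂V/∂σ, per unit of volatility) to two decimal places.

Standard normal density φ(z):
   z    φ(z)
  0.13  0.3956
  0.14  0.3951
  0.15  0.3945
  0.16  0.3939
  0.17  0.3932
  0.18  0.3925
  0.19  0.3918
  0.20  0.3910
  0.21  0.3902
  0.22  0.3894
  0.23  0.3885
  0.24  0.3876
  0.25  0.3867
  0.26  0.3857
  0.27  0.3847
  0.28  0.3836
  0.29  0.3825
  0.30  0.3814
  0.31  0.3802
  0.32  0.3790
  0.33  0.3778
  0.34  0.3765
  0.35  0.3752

σ√T = 0.42 × 0.5000 = 0.2100
ln(S/K) + (r − q + σ²/2)T = ln(474/466) + (0.084 − 0.058 + 0.42²/2)·0.25 = 0.0170 + 0.0285 = 0.0456
d₁ = 0.0456 / 0.2100 = 0.2170 which rounds to 0.22
√T = √0.25 = 0.5000
φ(d₁) = φ(0.22) = 0.3894
e^(−qT) = e^(−0.058·0.25) = 0.9856
vega = S·e^(−qT)·φ(d₁)·√T = 474·0.9856·0.3894·0.5000 = 90.9589

90.96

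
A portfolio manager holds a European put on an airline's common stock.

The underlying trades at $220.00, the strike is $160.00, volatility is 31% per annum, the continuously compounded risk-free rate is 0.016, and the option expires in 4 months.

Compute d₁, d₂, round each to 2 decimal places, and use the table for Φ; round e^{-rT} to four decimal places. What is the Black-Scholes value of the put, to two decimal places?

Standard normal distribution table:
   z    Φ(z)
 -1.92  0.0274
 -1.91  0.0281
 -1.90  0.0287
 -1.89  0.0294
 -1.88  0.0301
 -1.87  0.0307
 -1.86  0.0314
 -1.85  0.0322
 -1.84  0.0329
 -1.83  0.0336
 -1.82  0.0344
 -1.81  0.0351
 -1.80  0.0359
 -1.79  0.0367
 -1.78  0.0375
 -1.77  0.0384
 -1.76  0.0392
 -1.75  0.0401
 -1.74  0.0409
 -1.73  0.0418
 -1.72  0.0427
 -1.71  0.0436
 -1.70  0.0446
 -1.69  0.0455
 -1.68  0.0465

$0.48

σ√T = 0.31·√0.3333 = 0.1790
d₁ = [ln(220/160) + (0.016 + 0.31²/2)·0.3333] / 0.1790 = [0.3185 + 0.0213] / 0.1790 = 1.8986 which rounds to 1.90
d₂ = d₁ − σ√T = 1.8986 − 0.1790 = 1.7196 which rounds to 1.72
exp(−rT) = exp(−0.016·0.3333) = 0.9947
P = 160·0.9947·N(-1.72) − 220·N(-1.90) = 160·0.9947·0.0427 − 220·0.0287 = 6.7958 − 6.3140 = 0.4818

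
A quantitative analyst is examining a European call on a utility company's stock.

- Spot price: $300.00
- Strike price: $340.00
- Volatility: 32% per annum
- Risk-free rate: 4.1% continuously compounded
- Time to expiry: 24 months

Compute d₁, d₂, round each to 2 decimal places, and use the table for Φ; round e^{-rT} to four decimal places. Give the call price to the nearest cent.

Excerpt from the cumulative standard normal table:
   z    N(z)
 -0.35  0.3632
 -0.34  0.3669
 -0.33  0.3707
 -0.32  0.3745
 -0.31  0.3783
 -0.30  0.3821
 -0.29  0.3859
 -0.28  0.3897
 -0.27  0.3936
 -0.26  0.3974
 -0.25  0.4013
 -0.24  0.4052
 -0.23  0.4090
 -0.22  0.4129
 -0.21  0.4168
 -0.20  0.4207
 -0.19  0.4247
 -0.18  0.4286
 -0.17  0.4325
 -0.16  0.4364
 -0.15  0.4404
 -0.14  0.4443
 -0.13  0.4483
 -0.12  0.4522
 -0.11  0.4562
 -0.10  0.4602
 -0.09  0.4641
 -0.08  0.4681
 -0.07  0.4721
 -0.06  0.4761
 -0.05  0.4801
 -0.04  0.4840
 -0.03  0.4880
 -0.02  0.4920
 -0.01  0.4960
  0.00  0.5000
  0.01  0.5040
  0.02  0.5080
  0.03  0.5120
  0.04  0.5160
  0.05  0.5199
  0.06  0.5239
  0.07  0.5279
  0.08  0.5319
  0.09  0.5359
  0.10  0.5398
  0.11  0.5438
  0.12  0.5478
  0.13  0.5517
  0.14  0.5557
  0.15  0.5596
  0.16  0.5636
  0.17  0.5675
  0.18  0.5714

T = 2;  σ√T = 0.4525
d₁ = [ln(300/340) + (0.041 + ½·0.32²)·2] / (σ√T) = (-0.1252 + 0.1844) / 0.4525 = 0.1309 which rounds to 0.13
d₂ = 0.1309 − 0.4525 = -0.3217 which rounds to -0.32
e^(−rT) = e^(−0.041·2) = 0.9213
C = 300·N(0.13) − 340·0.9213·N(-0.32) = 300·0.5517 − 340·0.9213·0.3745 = 165.5100 − 117.3091 = 48.2009

$48.20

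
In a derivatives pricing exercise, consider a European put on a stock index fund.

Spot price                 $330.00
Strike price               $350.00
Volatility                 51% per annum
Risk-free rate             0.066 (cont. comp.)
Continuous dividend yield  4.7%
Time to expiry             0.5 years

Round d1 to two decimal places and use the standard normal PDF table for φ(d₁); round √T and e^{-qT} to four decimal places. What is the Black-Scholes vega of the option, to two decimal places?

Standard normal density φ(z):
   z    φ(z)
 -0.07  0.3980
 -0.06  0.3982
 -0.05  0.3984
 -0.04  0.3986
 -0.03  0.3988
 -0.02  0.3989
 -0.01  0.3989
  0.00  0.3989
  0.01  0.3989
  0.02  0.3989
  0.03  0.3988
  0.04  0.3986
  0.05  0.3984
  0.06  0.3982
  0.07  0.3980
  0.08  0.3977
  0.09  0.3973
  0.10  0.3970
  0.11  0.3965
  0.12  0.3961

σ√T = 0.51·√0.5 = 0.3606
ln(S/K) + (r − q + σ²/2)T = ln(330/350) + (0.066 − 0.047 + 0.51²/2)·0.5 = -0.0588 + 0.0745 = 0.0157
d₁ = 0.0157 / 0.3606 = 0.0435 which rounds to 0.04
√T = √0.5 = 0.7071
φ(d₁) = φ(0.04) = 0.3986
exp(−qT) = exp(−0.047·0.5) = 0.9768
vega = S·exp(−qT)·φ(d₁)·√T = 330·0.9768·0.3986·0.7071 = 90.8527
(Call and put vega coincide under Black-Scholes.)

90.85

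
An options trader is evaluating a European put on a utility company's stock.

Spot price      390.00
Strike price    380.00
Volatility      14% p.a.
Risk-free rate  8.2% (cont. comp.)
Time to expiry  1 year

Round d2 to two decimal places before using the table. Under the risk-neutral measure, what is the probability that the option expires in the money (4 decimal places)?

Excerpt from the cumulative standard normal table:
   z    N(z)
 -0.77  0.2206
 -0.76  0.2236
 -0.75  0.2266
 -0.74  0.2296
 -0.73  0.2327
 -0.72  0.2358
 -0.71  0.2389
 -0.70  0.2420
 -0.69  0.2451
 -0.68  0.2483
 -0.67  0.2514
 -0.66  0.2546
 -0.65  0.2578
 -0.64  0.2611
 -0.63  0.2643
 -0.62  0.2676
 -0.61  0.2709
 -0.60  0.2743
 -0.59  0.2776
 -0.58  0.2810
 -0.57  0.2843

σ√T = 0.14·√1 = 0.1400
d₁ = [ln(390/380) + (0.082 + 0.14²/2)·1] / 0.1400 = [0.0260 + 0.0918] / 0.1400 = 0.8413 ⇒ 0.84
d₂ = d₁ − σ√T = 0.8413 − 0.1400 = 0.7013 ⇒ 0.70
Pr(exercise) under Q = N(−d₂) = N(-0.70) = 0.2420

0.2420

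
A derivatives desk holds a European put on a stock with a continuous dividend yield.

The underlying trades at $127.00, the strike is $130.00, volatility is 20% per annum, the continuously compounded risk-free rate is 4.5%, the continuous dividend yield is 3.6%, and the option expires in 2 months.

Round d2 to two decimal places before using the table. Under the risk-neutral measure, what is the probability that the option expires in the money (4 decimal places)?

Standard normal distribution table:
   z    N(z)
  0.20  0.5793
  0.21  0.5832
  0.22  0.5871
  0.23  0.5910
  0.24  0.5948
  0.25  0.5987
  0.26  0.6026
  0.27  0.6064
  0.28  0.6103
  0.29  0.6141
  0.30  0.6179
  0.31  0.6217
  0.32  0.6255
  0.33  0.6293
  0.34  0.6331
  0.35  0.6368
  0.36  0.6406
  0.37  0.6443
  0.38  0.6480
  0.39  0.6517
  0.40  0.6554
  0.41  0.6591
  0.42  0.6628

σ√T = 0.2·√0.1667 = 0.0816
d₁ = [ln(127/130) + (0.045 − 0.036 + 0.2²/2)·0.1667] / 0.0816 = [-0.0233 + 0.0048] / 0.0816 = -0.2267 which rounds to -0.23
d₂ = d₁ − σ√T = -0.2267 − 0.0816 = -0.3084 which rounds to -0.31
Pr(exercise) under Q = N(−d₂) = N(0.31) = 0.6217

0.6217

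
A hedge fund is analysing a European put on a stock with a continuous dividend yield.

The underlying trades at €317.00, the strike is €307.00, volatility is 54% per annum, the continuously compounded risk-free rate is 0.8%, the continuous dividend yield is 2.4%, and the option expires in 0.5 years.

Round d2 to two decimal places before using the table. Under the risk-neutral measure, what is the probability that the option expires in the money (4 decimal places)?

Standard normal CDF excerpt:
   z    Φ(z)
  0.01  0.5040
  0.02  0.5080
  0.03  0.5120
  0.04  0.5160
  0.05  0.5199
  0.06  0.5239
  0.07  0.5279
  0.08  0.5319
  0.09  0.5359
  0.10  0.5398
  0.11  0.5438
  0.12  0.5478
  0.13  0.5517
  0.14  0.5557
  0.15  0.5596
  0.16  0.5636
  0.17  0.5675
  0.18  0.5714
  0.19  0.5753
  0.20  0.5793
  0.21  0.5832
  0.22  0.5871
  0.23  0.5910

T = 0.5;  σ√T = 0.3818
d₁ = [ln(317/307) + (0.008 − 0.024 + ½·0.54²)·0.5] / (σ√T) = (0.0321 + 0.0649) / 0.3818 = 0.2539 ⇒ 0.25
d₂ = 0.2539 − 0.3818 = -0.1279 ⇒ -0.13
Risk-neutral Pr[S_T < K] = N(−d₂) = N(0.13) = 0.5517

0.5517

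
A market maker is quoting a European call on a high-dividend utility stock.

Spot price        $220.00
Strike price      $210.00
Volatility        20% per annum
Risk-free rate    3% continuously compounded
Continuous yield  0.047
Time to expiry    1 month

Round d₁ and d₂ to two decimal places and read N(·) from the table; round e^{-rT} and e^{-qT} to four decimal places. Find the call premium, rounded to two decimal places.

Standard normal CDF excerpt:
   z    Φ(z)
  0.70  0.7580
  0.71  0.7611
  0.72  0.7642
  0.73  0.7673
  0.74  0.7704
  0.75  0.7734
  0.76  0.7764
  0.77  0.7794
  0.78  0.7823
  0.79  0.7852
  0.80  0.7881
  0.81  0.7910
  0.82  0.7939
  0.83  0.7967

$11.33

σ√T = 0.2 × 0.2887 = 0.0577
d₁ = [ln(220/210) + (0.03 − 0.047 + ½·0.2²)·0.08333] / (σ√T) = (0.0465 + 0.0003) / 0.0577 = 0.8101 ⇒ 0.81
d₂ = 0.8101 − 0.0577 = 0.7523 ⇒ 0.75
e^(−qT) = e^(−0.047·0.08333) = 0.9961;  e^(−rT) = e^(−0.03·0.08333) = 0.9975
N(d₁) = N(0.81) = 0.7910;  N(d₂) = N(0.75) = 0.7734
C = 220·0.9961·0.7910 − 210·0.9975·0.7734 = 173.3413 − 162.0080 = 11.3334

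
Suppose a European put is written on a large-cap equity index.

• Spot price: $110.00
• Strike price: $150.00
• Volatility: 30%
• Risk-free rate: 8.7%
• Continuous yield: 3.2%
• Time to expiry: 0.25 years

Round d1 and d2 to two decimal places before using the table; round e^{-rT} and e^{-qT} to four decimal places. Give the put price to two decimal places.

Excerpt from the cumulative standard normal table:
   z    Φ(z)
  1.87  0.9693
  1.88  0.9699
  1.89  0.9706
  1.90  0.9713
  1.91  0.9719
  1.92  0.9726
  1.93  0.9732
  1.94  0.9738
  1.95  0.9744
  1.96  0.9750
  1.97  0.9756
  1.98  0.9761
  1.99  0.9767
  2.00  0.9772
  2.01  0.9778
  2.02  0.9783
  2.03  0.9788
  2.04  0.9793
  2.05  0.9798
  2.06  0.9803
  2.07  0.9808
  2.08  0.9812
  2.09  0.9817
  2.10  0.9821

T = 0.25;  σ√T = 0.1500
d₁ = [ln(110/150) + (0.087 − 0.032 + 0.3²/2)·0.25] / 0.1500 = [-0.3102 + 0.0250] / 0.1500 = -1.9010 → -1.90
d₂ = d₁ − σ√T = -1.9010 − 0.1500 = -2.0510 → -2.05
e^(−qT) = e^(−0.032·0.25) = 0.9920;  e^(−rT) = e^(−0.087·0.25) = 0.9785
P = 150·0.9785·N(2.05) − 110·0.9920·N(1.90) = 150·0.9785·0.9798 − 110·0.9920·0.9713 = 143.8101 − 105.9883 = 37.8219

$37.82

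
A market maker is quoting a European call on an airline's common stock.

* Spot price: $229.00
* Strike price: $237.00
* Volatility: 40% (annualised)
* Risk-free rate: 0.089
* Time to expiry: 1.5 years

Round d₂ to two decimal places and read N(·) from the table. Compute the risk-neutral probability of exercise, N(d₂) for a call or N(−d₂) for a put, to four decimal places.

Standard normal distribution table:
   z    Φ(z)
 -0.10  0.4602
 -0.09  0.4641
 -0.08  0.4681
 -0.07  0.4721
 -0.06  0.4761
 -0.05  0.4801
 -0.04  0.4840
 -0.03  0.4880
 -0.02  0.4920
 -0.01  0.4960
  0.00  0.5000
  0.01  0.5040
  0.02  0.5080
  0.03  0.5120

σ√T = 0.4·√1.5 = 0.4899
d₁ = [ln(229/237) + (0.089 + ½·0.4²)·1.5] / (σ√T) = (-0.0343 + 0.2535) / 0.4899 = 0.4474 ⇒ 0.45
d₂ = 0.4474 − 0.4899 = -0.0425 ⇒ -0.04
Pr(exercise) under Q = N(d₂) = 0.4840

0.4840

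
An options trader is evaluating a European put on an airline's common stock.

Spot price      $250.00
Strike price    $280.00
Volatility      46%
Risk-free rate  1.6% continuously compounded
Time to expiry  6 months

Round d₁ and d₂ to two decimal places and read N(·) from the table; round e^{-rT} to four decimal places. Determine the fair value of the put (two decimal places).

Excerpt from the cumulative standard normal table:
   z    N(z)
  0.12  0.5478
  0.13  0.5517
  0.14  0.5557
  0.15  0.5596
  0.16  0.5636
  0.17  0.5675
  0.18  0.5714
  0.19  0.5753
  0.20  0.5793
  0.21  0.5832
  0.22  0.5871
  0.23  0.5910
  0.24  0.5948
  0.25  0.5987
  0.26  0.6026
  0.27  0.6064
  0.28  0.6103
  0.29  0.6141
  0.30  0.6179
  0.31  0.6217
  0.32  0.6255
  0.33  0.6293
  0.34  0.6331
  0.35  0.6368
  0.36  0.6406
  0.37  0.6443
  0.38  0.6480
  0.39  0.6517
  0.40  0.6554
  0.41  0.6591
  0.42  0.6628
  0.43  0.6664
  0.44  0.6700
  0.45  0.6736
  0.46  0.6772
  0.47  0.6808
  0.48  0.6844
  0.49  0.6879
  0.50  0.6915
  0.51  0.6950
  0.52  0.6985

T = 0.5;  σ√T = 0.3253
ln(S/K) + (r + σ²/2)T = ln(250/280) + (0.016 + 0.46²/2)·0.5 = -0.1133 + 0.0609 = -0.0524
d₁ = -0.0524 / 0.3253 = -0.1612 ≈ -0.16
d₂ = d₁ − σ√T = -0.1612 − 0.3253 = -0.4865 ≈ -0.49
e^(−rT) = e^(−0.016·0.5) = 0.9920
P = 280·0.9920·N(0.49) − 250·N(0.16) = 280·0.9920·0.6879 − 250·0.5636 = 191.0711 − 140.9000 = 50.1711

$50.17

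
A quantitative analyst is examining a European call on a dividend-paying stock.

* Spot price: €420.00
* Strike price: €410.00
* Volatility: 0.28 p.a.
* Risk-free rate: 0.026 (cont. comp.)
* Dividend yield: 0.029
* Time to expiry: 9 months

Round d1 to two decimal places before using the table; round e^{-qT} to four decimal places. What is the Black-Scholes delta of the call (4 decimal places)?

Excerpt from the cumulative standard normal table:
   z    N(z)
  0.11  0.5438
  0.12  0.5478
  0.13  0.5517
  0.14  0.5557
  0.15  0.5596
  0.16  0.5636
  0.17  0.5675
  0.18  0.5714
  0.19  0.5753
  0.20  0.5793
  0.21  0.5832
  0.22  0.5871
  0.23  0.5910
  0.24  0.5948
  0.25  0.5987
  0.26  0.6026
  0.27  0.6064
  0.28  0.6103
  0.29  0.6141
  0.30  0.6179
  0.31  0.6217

0.5707

σ√T = 0.28 × 0.8660 = 0.2425
d₁ = [ln(420/410) + (0.026 − 0.029 + 0.28²/2)·0.75] / 0.2425 = [0.0241 + 0.0272] / 0.2425 = 0.2113 ⇒ 0.21
N(d₁) = N(0.21) = 0.5832
Δ_call = e^(−qT)·N(d₁) = 0.9785·0.5832 = 0.5707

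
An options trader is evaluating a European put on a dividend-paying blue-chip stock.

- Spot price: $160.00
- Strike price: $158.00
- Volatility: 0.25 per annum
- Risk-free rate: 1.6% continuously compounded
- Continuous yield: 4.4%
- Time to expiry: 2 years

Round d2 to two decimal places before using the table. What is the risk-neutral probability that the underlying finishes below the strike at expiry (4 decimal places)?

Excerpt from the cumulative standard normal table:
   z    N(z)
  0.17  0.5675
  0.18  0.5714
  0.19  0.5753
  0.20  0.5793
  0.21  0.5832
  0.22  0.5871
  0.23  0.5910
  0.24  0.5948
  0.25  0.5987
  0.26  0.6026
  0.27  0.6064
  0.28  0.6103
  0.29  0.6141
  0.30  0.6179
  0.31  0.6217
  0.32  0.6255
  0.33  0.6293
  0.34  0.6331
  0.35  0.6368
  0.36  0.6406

σ√T = 0.25 × 1.4142 = 0.3536
d₁ = [ln(160/158) + (0.016 − 0.044 + ½·0.25²)·2] / (σ√T) = (0.0126 + 0.0065) / 0.3536 = 0.0540 ≈ 0.05
d₂ = 0.0540 − 0.3536 = -0.2996 ≈ -0.30
Pr(exercise) under Q = N(−d₂) = N(0.30) = 0.6179

0.6179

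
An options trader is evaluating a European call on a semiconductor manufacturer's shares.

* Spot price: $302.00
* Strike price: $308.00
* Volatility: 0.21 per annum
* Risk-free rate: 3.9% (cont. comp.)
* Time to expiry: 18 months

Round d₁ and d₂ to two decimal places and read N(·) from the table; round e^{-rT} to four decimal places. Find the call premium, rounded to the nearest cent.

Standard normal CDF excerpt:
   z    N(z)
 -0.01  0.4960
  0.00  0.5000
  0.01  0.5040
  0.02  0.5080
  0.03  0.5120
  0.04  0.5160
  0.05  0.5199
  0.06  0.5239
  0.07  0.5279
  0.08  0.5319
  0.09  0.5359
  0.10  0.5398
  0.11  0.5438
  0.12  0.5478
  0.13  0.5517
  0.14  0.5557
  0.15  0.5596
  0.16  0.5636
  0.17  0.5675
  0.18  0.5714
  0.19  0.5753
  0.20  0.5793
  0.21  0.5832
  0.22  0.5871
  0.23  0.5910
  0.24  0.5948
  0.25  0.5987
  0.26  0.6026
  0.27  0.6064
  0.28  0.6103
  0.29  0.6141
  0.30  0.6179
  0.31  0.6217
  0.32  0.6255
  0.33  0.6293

$36.73

σ√T = 0.21 × 1.2247 = 0.2572
d₁ = [ln(302/308) + (0.039 + 0.21²/2)·1.5] / 0.2572 = [-0.0197 + 0.0916] / 0.2572 = 0.2796 ⇒ 0.28
d₂ = d₁ − σ√T = 0.2796 − 0.2572 = 0.0224 ⇒ 0.02
e^(−rT) = e^(−0.039·1.5) = 0.9432
C = 302·N(0.28) − 308·0.9432·N(0.02) = 302·0.6103 − 308·0.9432·0.5080 = 184.3106 − 147.5768 = 36.7338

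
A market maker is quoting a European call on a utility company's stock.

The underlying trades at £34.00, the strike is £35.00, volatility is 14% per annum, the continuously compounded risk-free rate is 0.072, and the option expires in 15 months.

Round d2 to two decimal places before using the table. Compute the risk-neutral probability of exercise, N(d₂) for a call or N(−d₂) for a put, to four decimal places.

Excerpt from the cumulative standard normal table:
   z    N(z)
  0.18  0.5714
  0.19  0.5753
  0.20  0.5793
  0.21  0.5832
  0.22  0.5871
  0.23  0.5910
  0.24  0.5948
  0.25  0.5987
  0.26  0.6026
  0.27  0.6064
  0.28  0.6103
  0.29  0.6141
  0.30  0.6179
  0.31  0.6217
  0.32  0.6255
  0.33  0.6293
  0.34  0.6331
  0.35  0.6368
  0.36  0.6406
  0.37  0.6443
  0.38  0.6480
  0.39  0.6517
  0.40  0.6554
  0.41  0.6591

0.6217

σ√T = 0.14·√1.25 = 0.1565
d₁ = [ln(34/35) + (0.072 + ½·0.14²)·1.25] / (σ√T) = (-0.0290 + 0.1022) / 0.1565 = 0.4681 which rounds to 0.47
d₂ = 0.4681 − 0.1565 = 0.3115 which rounds to 0.31
Risk-neutral Pr[S_T > K] = N(d₂) = N(0.31) = 0.6217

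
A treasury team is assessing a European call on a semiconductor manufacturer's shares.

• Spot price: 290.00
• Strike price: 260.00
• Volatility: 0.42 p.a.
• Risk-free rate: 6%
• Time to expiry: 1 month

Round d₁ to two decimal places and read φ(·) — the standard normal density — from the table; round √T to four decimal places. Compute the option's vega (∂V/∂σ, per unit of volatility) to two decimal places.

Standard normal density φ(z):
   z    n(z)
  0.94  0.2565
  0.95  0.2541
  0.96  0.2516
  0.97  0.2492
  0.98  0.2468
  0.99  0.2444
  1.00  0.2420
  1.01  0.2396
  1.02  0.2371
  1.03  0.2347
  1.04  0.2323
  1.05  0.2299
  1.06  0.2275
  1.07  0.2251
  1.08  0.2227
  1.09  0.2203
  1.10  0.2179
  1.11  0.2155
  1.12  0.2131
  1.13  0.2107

σ√T = 0.42 × 0.2887 = 0.1212
ln(S/K) + (r + σ²/2)T = ln(290/260) + (0.06 + 0.42²/2)·0.08333 = 0.1092 + 0.0123 = 0.1215
d₁ = 0.1215 / 0.1212 = 1.0025 which rounds to 1.00
√T = √0.08333 = 0.2887
φ(d₁) = φ(1.00) = 0.2420
vega = S·φ(d₁)·√T = 290·0.2420·0.2887 = 20.2610
(Vega is the same for a European call and put with the same parameters.)

20.26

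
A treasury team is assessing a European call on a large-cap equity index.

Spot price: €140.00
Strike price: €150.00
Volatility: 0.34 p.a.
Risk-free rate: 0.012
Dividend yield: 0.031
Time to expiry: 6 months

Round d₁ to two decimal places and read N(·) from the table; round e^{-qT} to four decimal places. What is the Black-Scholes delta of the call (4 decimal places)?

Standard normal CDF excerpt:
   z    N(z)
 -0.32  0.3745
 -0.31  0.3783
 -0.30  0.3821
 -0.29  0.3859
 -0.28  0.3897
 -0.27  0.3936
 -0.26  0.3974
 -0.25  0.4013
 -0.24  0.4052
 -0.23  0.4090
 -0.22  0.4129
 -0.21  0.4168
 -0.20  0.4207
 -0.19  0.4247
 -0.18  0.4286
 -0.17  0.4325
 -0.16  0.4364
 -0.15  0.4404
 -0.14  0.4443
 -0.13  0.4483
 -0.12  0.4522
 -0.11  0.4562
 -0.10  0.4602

σ√T = 0.34·√0.5 = 0.2404
d₁ = [ln(140/150) + (0.012 − 0.031 + 0.34²/2)·0.5] / 0.2404 = [-0.0690 + 0.0194] / 0.2404 = -0.2063 which rounds to -0.21
N(d₁) = N(-0.21) = 0.4168
Δ_call = exp(−qT)·N(d₁) = 0.9846·0.4168 = 0.4104

0.4104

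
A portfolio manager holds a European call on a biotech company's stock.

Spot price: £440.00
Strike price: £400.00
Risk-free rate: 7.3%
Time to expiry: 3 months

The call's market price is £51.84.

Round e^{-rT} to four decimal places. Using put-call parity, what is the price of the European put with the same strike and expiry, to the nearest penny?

e^(−rT) = e^(−0.073·0.25) = 0.9819
Put-call parity: C − P = S − K·e^(−rT) = 440 − 400·0.9819 = 440 − 392.7600 = 47.2400
P = C − (C − P) = 51.84 − (47.2400) = 4.6000

£4.60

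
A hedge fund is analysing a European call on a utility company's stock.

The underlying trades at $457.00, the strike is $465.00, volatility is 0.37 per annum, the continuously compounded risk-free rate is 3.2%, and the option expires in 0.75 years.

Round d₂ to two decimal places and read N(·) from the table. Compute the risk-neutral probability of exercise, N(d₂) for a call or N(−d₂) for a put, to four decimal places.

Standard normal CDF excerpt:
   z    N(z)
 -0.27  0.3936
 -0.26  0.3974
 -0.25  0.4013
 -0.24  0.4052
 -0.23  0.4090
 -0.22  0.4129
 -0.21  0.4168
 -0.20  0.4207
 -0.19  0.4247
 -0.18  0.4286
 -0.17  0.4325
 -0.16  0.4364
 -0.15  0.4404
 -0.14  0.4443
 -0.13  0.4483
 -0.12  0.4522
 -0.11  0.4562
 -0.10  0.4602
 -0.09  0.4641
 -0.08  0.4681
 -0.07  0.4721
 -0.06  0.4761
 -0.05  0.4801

0.4443

σ√T = 0.37·√0.75 = 0.3204
ln(S/K) + (r + σ²/2)T = ln(457/465) + (0.032 + 0.37²/2)·0.75 = -0.0174 + 0.0753 = 0.0580
d₁ = 0.0580 / 0.3204 = 0.1810 which rounds to 0.18
d₂ = d₁ − σ√T = 0.1810 − 0.3204 = -0.1395 which rounds to -0.14
Risk-neutral Pr[S_T > K] = N(d₂) = N(-0.14) = 0.4443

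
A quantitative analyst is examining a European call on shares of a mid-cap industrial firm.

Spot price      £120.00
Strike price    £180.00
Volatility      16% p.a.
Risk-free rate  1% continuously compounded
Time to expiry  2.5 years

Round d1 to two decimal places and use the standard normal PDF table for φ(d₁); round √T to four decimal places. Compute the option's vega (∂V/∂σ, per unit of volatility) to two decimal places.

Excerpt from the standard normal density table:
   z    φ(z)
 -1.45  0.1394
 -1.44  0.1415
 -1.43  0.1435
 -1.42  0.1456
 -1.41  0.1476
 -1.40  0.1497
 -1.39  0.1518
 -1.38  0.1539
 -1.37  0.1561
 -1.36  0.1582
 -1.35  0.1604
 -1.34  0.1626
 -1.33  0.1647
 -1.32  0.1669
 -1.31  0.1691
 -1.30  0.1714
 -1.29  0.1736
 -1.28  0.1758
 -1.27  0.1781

σ√T = 0.16·√2.5 = 0.2530
ln(S/K) + (r + σ²/2)T = ln(120/180) + (0.01 + 0.16²/2)·2.5 = -0.4055 + 0.0570 = -0.3485
d₁ = -0.3485 / 0.2530 = -1.3774 → -1.38
√T = √2.5 = 1.5811
φ(d₁) = φ(-1.38) = 0.1539
vega = S·φ(d₁)·√T = 120·0.1539·1.5811 = 29.1998

29.20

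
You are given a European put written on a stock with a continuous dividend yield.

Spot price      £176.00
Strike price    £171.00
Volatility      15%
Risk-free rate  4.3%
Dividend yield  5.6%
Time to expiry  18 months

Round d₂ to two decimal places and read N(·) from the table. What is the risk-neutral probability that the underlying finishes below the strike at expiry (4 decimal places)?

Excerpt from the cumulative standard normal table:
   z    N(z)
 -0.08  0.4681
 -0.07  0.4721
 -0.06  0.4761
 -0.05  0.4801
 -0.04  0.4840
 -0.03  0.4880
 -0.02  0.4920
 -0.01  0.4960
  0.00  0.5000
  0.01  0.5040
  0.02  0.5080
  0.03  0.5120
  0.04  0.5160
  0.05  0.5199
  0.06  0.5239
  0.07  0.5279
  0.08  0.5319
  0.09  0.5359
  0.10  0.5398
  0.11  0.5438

0.5160

T = 1.5;  σ√T = 0.1837
d₁ = [ln(176/171) + (0.043 − 0.056 + 0.15²/2)·1.5] / 0.1837 = [0.0288 − 0.0026] / 0.1837 = 0.1426 which rounds to 0.14
d₂ = d₁ − σ√T = 0.1426 − 0.1837 = -0.0411 which rounds to -0.04
Risk-neutral Pr[S_T < K] = N(−d₂) = N(0.04) = 0.5160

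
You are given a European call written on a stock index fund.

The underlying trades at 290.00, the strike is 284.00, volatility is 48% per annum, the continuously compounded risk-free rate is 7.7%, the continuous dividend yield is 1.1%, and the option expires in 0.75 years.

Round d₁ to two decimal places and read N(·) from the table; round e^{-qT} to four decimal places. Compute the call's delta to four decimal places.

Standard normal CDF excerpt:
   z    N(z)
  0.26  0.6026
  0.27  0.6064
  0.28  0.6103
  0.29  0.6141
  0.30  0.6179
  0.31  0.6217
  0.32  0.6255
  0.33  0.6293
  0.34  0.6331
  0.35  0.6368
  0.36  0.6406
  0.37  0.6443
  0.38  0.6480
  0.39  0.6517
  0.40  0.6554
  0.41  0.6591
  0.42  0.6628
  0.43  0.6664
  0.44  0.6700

0.6427

σ√T = 0.48 × 0.8660 = 0.4157
d₁ = [ln(290/284) + (0.077 − 0.011 + 0.48²/2)·0.75] / 0.4157 = [0.0209 + 0.1359] / 0.4157 = 0.3772 ⇒ 0.38
N(d₁) = N(0.38) = 0.6480
Δ_call = exp(−qT)·N(d₁) = 0.9918·0.6480 = 0.6427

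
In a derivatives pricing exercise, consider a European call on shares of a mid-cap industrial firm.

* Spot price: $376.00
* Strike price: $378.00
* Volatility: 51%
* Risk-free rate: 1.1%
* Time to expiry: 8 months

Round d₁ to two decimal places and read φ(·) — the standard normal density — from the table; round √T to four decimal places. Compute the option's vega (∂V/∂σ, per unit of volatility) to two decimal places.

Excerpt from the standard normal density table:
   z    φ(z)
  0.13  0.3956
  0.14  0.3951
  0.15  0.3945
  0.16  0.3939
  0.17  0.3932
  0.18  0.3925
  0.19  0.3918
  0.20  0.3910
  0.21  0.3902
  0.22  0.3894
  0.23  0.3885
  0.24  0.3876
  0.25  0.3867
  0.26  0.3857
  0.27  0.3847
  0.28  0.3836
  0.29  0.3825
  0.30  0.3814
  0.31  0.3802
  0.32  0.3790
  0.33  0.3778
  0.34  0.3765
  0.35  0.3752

T = 0.6667;  σ√T = 0.4164
d₁ = [ln(376/378) + (0.011 + 0.51²/2)·0.6667] / 0.4164 = [-0.0053 + 0.0940] / 0.4164 = 0.2131 ⇒ 0.21
√T = √0.6667 = 0.8165
φ(d₁) = φ(0.21) = 0.3902
vega = S·φ(d₁)·√T = 376·0.3902·0.8165 = 119.7930

119.79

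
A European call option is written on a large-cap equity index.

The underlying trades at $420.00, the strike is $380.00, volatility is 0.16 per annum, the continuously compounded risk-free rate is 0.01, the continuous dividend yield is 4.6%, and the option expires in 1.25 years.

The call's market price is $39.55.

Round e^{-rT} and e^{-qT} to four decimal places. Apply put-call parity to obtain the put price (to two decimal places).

$18.32

exp(−qT) = exp(−0.046·1.25) = 0.9441;  exp(−rT) = exp(−0.01·1.25) = 0.9876
Put-call parity: C − P = S·e^(−qT) − K·e^(−rT) = 420·0.9441 − 380·0.9876 = 396.5220 − 375.2880 = 21.2340
P = C − (C − P) = 39.55 − (21.2340) = 18.3160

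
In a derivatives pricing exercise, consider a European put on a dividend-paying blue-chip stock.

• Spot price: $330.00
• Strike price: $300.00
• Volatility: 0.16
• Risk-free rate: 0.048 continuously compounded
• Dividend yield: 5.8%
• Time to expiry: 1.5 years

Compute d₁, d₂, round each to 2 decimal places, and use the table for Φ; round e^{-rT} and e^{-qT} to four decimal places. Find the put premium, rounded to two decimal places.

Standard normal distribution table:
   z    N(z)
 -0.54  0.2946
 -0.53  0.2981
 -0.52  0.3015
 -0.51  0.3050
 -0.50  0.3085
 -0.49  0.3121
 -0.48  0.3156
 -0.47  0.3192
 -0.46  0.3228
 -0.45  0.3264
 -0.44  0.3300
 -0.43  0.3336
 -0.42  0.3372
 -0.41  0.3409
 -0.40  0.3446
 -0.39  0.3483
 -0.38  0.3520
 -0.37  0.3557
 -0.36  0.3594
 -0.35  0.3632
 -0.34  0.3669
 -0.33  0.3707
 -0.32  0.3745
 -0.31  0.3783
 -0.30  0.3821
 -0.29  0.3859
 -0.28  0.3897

$13.34

σ√T = 0.16·√1.5 = 0.1960
d₁ = [ln(330/300) + (0.048 − 0.058 + 0.16²/2)·1.5] / 0.1960 = [0.0953 + 0.0042] / 0.1960 = 0.5078 which rounds to 0.51
d₂ = d₁ − σ√T = 0.5078 − 0.1960 = 0.3119 which rounds to 0.31
e^(−qT) = e^(−0.058·1.5) = 0.9167;  e^(−rT) = e^(−0.048·1.5) = 0.9305
N(−d₂) = N(-0.31) = 0.3783;  N(−d₁) = N(-0.51) = 0.3050
P = 300·0.9305·0.3783 − 330·0.9167·0.3050 = 105.6024 − 92.2659 = 13.3366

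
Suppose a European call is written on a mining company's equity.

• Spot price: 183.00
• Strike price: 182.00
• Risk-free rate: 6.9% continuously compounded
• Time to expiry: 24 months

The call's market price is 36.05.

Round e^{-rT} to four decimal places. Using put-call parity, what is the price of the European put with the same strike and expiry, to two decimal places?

11.59

e^(−rT) = e^(−0.069·2) = 0.8711
Put-call parity: C − P = S − K·e^(−rT) = 183 − 182·0.8711 = 183 − 158.5402 = 24.4598
P = C − (C − P) = 36.05 − (24.4598) = 11.5902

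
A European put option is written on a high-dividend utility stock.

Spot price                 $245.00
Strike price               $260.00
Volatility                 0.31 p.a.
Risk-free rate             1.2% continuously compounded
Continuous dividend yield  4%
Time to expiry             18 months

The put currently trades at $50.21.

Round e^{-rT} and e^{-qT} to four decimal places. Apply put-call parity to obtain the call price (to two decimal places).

$25.58

exp(−qT) = exp(−0.04·1.5) = 0.9418;  exp(−rT) = exp(−0.012·1.5) = 0.9822
Put-call parity: C − P = S·e^(−qT) − K·e^(−rT) = 245·0.9418 − 260·0.9822 = 230.7410 − 255.3720 = -24.6310
C = P + (C − P) = 50.21 + (-24.6310) = 25.5790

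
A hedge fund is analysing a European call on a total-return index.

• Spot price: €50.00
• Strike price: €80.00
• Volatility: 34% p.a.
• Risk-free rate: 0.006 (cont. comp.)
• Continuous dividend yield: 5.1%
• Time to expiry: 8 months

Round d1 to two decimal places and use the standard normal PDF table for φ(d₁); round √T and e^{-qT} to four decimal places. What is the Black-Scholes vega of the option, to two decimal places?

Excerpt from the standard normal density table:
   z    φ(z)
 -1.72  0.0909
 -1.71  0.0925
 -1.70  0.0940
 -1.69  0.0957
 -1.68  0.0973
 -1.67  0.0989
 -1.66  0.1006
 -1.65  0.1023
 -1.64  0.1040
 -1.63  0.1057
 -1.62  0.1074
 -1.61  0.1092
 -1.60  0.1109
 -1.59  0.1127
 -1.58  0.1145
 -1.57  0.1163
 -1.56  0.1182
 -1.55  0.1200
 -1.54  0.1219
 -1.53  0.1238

T = 0.6667;  σ√T = 0.2776
d₁ = [ln(50/80) + (0.006 − 0.051 + ½·0.34²)·0.6667] / (σ√T) = (-0.4700 + 0.0085) / 0.2776 = -1.6623 → -1.66
√T = √0.6667 = 0.8165
φ(d₁) = φ(-1.66) = 0.1006
exp(−qT) = exp(−0.051·0.6667) = 0.9666
vega = S·exp(−qT)·φ(d₁)·√T = 50·0.9666·0.1006·0.8165 = 3.9698

3.97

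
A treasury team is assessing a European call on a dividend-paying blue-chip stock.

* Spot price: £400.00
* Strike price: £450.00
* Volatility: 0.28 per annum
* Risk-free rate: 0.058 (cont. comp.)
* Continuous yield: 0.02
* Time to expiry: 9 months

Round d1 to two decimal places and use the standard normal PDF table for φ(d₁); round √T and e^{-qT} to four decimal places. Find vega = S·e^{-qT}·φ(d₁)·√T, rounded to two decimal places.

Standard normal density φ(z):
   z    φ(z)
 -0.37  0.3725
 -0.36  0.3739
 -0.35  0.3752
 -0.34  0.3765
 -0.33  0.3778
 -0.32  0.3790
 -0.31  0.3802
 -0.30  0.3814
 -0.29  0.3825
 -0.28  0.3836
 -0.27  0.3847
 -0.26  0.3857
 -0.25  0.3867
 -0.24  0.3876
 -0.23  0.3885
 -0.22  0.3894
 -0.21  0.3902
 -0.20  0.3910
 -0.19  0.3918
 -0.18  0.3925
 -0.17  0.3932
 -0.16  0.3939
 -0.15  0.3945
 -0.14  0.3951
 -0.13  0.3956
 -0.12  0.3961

σ√T = 0.28 × 0.8660 = 0.2425
d₁ = [ln(400/450) + (0.058 − 0.02 + ½·0.28²)·0.75] / (σ√T) = (-0.1178 + 0.0579) / 0.2425 = -0.2470 ≈ -0.25
√T = √0.75 = 0.8660
φ(d₁) = φ(-0.25) = 0.3867
exp(−qT) = exp(−0.02·0.75) = 0.9851
vega = S·exp(−qT)·φ(d₁)·√T = 400·0.9851·0.3867·0.8660 = 131.9570

131.96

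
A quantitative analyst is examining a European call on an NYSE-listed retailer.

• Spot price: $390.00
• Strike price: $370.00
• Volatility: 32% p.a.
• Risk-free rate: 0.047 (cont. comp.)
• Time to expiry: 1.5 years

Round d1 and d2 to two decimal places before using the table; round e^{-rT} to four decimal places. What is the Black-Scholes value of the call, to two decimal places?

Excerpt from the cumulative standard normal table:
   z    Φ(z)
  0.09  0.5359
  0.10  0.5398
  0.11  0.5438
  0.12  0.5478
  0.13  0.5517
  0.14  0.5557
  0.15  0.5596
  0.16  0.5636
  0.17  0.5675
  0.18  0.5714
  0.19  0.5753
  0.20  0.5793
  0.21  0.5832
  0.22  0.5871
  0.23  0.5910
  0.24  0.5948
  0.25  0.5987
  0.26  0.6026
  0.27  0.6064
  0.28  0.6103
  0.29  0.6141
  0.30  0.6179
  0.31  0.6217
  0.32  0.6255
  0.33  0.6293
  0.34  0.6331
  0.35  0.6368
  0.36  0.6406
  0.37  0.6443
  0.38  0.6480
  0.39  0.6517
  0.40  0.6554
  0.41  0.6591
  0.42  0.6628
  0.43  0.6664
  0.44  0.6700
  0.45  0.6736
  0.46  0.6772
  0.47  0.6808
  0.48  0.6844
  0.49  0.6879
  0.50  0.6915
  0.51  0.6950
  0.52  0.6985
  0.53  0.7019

σ√T = 0.32·√1.5 = 0.3919
d₁ = [ln(390/370) + (0.047 + 0.32²/2)·1.5] / 0.3919 = [0.0526 + 0.1473] / 0.3919 = 0.5102 which rounds to 0.51
d₂ = d₁ − σ√T = 0.5102 − 0.3919 = 0.1182 which rounds to 0.12
exp(−rT) = exp(−0.047·1.5) = 0.9319
N(d₁) = N(0.51) = 0.6950;  N(d₂) = N(0.12) = 0.5478
C = 390·0.6950 − 370·0.9319·0.5478 = 271.0500 − 188.8831 = 82.1669

$82.17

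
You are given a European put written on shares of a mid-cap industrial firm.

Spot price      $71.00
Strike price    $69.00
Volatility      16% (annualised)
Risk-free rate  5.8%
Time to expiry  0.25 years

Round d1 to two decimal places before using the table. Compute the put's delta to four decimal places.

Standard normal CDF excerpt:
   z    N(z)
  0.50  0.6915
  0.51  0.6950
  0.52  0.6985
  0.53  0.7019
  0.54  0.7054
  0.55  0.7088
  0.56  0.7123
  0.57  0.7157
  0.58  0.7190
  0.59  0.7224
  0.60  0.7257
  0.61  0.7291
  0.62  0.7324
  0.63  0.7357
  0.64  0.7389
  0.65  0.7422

T = 0.25;  σ√T = 0.0800
ln(S/K) + (r + σ²/2)T = ln(71/69) + (0.058 + 0.16²/2)·0.25 = 0.0286 + 0.0177 = 0.0463
d₁ = 0.0463 / 0.0800 = 0.5784 ⇒ 0.58
N(d₁) = N(0.58) = 0.7190
Δ_put = N(d₁) − 1 = 0.7190 − 1 = -0.2810

-0.2810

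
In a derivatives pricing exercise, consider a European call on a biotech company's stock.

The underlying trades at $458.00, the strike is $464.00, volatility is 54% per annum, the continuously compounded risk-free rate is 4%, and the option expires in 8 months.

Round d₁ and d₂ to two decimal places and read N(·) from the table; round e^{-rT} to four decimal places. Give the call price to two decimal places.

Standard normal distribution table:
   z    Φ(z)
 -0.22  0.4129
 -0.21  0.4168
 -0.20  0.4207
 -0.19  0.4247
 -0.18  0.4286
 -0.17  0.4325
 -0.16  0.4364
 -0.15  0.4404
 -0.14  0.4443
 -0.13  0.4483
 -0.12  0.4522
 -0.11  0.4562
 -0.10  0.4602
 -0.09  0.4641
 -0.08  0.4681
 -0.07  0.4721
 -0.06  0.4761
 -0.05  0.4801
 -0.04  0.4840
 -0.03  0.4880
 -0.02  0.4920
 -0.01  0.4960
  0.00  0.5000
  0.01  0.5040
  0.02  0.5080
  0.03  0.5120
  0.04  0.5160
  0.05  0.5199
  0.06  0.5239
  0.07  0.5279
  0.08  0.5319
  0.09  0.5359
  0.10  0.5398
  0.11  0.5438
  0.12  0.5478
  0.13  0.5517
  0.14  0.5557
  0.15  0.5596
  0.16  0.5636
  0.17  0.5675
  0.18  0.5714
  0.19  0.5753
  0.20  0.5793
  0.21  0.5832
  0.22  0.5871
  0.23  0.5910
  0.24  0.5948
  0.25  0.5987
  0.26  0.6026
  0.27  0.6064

T = 0.6667;  σ√T = 0.4409
ln(S/K) + (r + σ²/2)T = ln(458/464) + (0.04 + 0.54²/2)·0.6667 = -0.0130 + 0.1239 = 0.1109
d₁ = 0.1109 / 0.4409 = 0.2514 ⇒ 0.25
d₂ = d₁ − σ√T = 0.2514 − 0.4409 = -0.1895 ⇒ -0.19
exp(−rT) = exp(−0.04·0.6667) = 0.9737
N(d₁) = N(0.25) = 0.5987;  N(d₂) = N(-0.19) = 0.4247
C = 458·0.5987 − 464·0.9737·0.4247 = 274.2046 − 191.8781 = 82.3265

$82.33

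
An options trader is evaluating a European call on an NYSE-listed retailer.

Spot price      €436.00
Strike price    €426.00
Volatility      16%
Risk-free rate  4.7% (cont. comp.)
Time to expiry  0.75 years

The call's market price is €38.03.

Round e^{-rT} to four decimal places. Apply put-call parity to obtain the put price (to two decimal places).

e^(−rT) = e^(−0.047·0.75) = 0.9654
Put-call parity: C − P = S − K·e^(−rT) = 436 − 426·0.9654 = 436 − 411.2604 = 24.7396
P = C − (C − P) = 38.03 − (24.7396) = 13.2904

€13.29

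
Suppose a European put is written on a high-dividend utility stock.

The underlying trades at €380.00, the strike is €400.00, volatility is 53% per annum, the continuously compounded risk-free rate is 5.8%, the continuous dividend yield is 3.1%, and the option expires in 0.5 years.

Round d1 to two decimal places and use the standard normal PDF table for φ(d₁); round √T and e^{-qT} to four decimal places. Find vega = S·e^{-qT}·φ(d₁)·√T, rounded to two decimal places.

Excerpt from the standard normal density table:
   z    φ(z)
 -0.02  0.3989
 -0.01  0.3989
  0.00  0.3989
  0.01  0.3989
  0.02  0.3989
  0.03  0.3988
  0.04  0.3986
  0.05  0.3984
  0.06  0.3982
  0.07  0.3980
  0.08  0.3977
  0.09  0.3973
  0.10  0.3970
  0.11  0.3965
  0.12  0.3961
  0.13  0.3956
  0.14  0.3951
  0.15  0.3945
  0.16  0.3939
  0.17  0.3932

105.11

T = 0.5;  σ√T = 0.3748
ln(S/K) + (r − q + σ²/2)T = ln(380/400) + (0.058 − 0.031 + 0.53²/2)·0.5 = -0.0513 + 0.0837 = 0.0324
d₁ = 0.0324 / 0.3748 = 0.0865 which rounds to 0.09
√T = √0.5 = 0.7071
φ(d₁) = φ(0.09) = 0.3973
exp(−qT) = exp(−0.031·0.5) = 0.9846
vega = S·exp(−qT)·φ(d₁)·√T = 380·0.9846·0.3973·0.7071 = 105.1097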